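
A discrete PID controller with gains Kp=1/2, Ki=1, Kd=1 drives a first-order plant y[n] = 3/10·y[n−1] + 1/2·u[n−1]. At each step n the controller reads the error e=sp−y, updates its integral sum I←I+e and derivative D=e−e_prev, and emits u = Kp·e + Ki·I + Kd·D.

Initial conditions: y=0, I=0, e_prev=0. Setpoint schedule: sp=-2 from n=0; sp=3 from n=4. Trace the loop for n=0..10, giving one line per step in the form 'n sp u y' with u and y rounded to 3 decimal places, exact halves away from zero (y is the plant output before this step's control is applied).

0 -2 -5.000 0.000
1 -2 1.250 -2.500
2 -2 -6.688 -0.125
3 -2 1.953 -3.381
4 3 4.220 -0.038
5 3 0.260 2.098
6 3 6.645 0.760
7 3 0.570 3.550
8 3 8.311 1.350
9 3 -0.266 4.561
10 3 9.697 1.235

(exact arithmetic carried between steps; '≈' marks a value shown rounded to 6 d.p. or computed from one; I and e_prev carry over from the previous line; the table rounds u and y to 3 d.p., halves away from zero)
n=0: y=0, sp=-2, e=sp−y=-2; I=-2, D=e−e_prev=-2; u=1/2·(-2)+1·(-2)+1·(-2)=-5; next y=3/10·0+1/2·(-5)=-2.5
n=1: y=-2.5, sp=-2, e=sp−y=0.5; I=-1.5, D=e−e_prev=2.5; u=1/2·0.5+1·(-1.5)+1·2.5=1.25; next y=3/10·(-2.5)+1/2·1.25=-0.125
n=2: y=-0.125, sp=-2, e=sp−y=-1.875; I=-3.375, D=e−e_prev=-2.375; u=1/2·(-1.875)+1·(-3.375)+1·(-2.375)=-6.6875; next y=3/10·(-0.125)+1/2·(-6.6875)=-3.38125
n=3: y=-3.38125, sp=-2, e=sp−y=1.38125; I=-1.99375, D=e−e_prev=3.25625; u=1/2·1.38125+1·(-1.99375)+1·3.25625=1.953125; next y=3/10·(-3.38125)+1/2·1.953125≈-0.037813
n=4: y≈-0.037813, sp=3, e=sp−y≈3.037813; I≈1.044063, D=e−e_prev≈1.656563; u=1/2·3.037813+1·1.044063+1·1.656563≈4.219531; next y=3/10·(-0.037813)+1/2·4.219531≈2.098422
n=5: y≈2.098422, sp=3, e=sp−y≈0.901578; I≈1.945641, D=e−e_prev≈-2.136234; u=1/2·0.901578+1·1.945641+1·(-2.136234)≈0.260195; next y=3/10·2.098422+1/2·0.260195≈0.759624
n=6: y≈0.759624, sp=3, e=sp−y≈2.240376; I≈4.186016, D=e−e_prev≈1.338798; u=1/2·2.240376+1·4.186016+1·1.338798≈6.645002; next y=3/10·0.759624+1/2·6.645002≈3.550388
n=7: y≈3.550388, sp=3, e=sp−y≈-0.550388; I≈3.635628, D=e−e_prev≈-2.790764; u=1/2·(-0.550388)+1·3.635628+1·(-2.790764)≈0.569670; next y=3/10·3.550388+1/2·0.569670≈1.349951
n=8: y≈1.349951, sp=3, e=sp−y≈1.650049; I≈5.285677, D=e−e_prev≈2.200437; u=1/2·1.650049+1·5.285677+1·2.200437≈8.311138; next y=3/10·1.349951+1/2·8.311138≈4.560554
n=9: y≈4.560554, sp=3, e=sp−y≈-1.560554; I≈3.725122, D=e−e_prev≈-3.210603; u=1/2·(-1.560554)+1·3.725122+1·(-3.210603)≈-0.265758; next y=3/10·4.560554+1/2·(-0.265758)≈1.235288
n=10: y≈1.235288, sp=3, e=sp−y≈1.764712; I≈5.489835, D=e−e_prev≈3.325267; u=1/2·1.764712+1·5.489835+1·3.325267≈9.697458; next y=3/10·1.235288+1/2·9.697458≈5.219315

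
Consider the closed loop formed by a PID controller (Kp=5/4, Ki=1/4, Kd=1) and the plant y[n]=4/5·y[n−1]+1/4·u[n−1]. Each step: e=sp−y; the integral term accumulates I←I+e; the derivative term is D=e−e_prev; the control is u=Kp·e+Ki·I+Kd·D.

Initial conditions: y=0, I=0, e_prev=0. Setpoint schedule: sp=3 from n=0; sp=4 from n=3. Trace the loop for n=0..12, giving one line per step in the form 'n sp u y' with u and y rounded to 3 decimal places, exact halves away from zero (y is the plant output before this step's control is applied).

0 3 7.500 0.000
1 3 0.563 1.875
2 3 3.305 1.641
3 4 4.665 2.139
4 4 2.782 2.877
5 4 3.501 2.997
6 4 3.182 3.273
7 4 3.287 3.414
8 4 3.227 3.553
9 4 3.238 3.649
10 4 3.223 3.729
11 4 3.220 3.789
12 4 3.215 3.836

(exact arithmetic carried between steps; '≈' marks a value shown rounded to 6 d.p. or computed from one; I and e_prev carry over from the previous line; the table rounds u and y to 3 d.p., halves away from zero)
n=0: y=0, sp=3, e=sp−y=3; I=3, D=e−e_prev=3; u=5/4·3+1/4·3+1·3=7.5; next y=4/5·0+1/4·7.5=1.875
n=1: y=1.875, sp=3, e=sp−y=1.125; I=4.125, D=e−e_prev=-1.875; u=5/4·1.125+1/4·4.125+1·(-1.875)=0.5625; next y=4/5·1.875+1/4·0.5625=1.640625
n=2: y=1.640625, sp=3, e=sp−y=1.359375; I=5.484375, D=e−e_prev=0.234375; u=5/4·1.359375+1/4·5.484375+1·0.234375≈3.304688; next y=4/5·1.640625+1/4·3.304688≈2.138672
n=3: y≈2.138672, sp=4, e=sp−y≈1.861328; I≈7.345703, D=e−e_prev≈0.501953; u=5/4·1.861328+1/4·7.345703+1·0.501953≈4.665039; next y=4/5·2.138672+1/4·4.665039≈2.877197
n=4: y≈2.877197, sp=4, e=sp−y≈1.122803; I≈8.468506, D=e−e_prev≈-0.738525; u=5/4·1.122803+1/4·8.468506+1·(-0.738525)≈2.782104; next y=4/5·2.877197+1/4·2.782104≈2.997284
n=5: y≈2.997284, sp=4, e=sp−y≈1.002716; I≈9.471222, D=e−e_prev≈-0.120087; u=5/4·1.002716+1/4·9.471222+1·(-0.120087)≈3.501114; next y=4/5·2.997284+1/4·3.501114≈3.273106
n=6: y≈3.273106, sp=4, e=sp−y≈0.726894; I≈10.198116, D=e−e_prev≈-0.275822; u=5/4·0.726894+1/4·10.198116+1·(-0.275822)≈3.182325; next y=4/5·3.273106+1/4·3.182325≈3.414066
n=7: y≈3.414066, sp=4, e=sp−y≈0.585934; I≈10.784050, D=e−e_prev≈-0.140960; u=5/4·0.585934+1/4·10.784050+1·(-0.140960)≈3.287470; next y=4/5·3.414066+1/4·3.287470≈3.553120
n=8: y≈3.553120, sp=4, e=sp−y≈0.446880; I≈11.230930, D=e−e_prev≈-0.139054; u=5/4·0.446880+1/4·11.230930+1·(-0.139054)≈3.227278; next y=4/5·3.553120+1/4·3.227278≈3.649316
n=9: y≈3.649316, sp=4, e=sp−y≈0.350684; I≈11.581615, D=e−e_prev≈-0.096195; u=5/4·0.350684+1/4·11.581615+1·(-0.096195)≈3.237564; next y=4/5·3.649316+1/4·3.237564≈3.728843
n=10: y≈3.728843, sp=4, e=sp−y≈0.271157; I≈11.852771, D=e−e_prev≈-0.079528; u=5/4·0.271157+1/4·11.852771+1·(-0.079528)≈3.222611; next y=4/5·3.728843+1/4·3.222611≈3.788727
n=11: y≈3.788727, sp=4, e=sp−y≈0.211273; I≈12.064044, D=e−e_prev≈-0.059884; u=5/4·0.211273+1/4·12.064044+1·(-0.059884)≈3.220218; next y=4/5·3.788727+1/4·3.220218≈3.836036
n=12: y≈3.836036, sp=4, e=sp−y≈0.163964; I≈12.228007, D=e−e_prev≈-0.047309; u=5/4·0.163964+1/4·12.228007+1·(-0.047309)≈3.214647; next y=4/5·3.836036+1/4·3.214647≈3.872491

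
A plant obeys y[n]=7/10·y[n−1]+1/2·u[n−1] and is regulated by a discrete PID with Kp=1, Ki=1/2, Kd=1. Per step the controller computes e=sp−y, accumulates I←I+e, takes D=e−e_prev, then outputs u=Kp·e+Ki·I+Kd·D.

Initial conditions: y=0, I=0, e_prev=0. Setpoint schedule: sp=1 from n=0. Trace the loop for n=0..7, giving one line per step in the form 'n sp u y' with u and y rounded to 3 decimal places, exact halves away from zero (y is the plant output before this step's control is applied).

0 1 2.500 0.000
1 1 -1.125 1.250
2 1 2.344 0.313
3 1 -0.945 1.391
4 1 2.162 0.501
5 1 -0.805 1.432
6 1 1.990 0.600
7 1 -0.680 1.415

(exact arithmetic carried between steps; '≈' marks a value shown rounded to 6 d.p. or computed from one; I and e_prev carry over from the previous line; the table rounds u and y to 3 d.p., halves away from zero)
n=0: y=0, sp=1, e=sp−y=1; I=1, D=e−e_prev=1; u=1·1+1/2·1+1·1=2.5; next y=7/10·0+1/2·2.5=1.25
n=1: y=1.25, sp=1, e=sp−y=-0.25; I=0.75, D=e−e_prev=-1.25; u=1·(-0.25)+1/2·0.75+1·(-1.25)=-1.125; next y=7/10·1.25+1/2·(-1.125)=0.3125
n=2: y=0.3125, sp=1, e=sp−y=0.6875; I=1.4375, D=e−e_prev=0.9375; u=1·0.6875+1/2·1.4375+1·0.9375=2.34375; next y=7/10·0.3125+1/2·2.34375=1.390625
n=3: y=1.390625, sp=1, e=sp−y=-0.390625; I=1.046875, D=e−e_prev=-1.078125; u=1·(-0.390625)+1/2·1.046875+1·(-1.078125)≈-0.945313; next y=7/10·1.390625+1/2·(-0.945313)≈0.500781
n=4: y≈0.500781, sp=1, e=sp−y≈0.499219; I≈1.546094, D=e−e_prev≈0.889844; u=1·0.499219+1/2·1.546094+1·0.889844≈2.162109; next y=7/10·0.500781+1/2·2.162109≈1.431602
n=5: y≈1.431602, sp=1, e=sp−y≈-0.431602; I≈1.114492, D=e−e_prev≈-0.930820; u=1·(-0.431602)+1/2·1.114492+1·(-0.930820)≈-0.805176; next y=7/10·1.431602+1/2·(-0.805176)≈0.599533
n=6: y≈0.599533, sp=1, e=sp−y≈0.400467; I≈1.514959, D=e−e_prev≈0.832068; u=1·0.400467+1/2·1.514959+1·0.832068≈1.990015; next y=7/10·0.599533+1/2·1.990015≈1.414681
n=7: y≈1.414681, sp=1, e=sp−y≈-0.414681; I≈1.100278, D=e−e_prev≈-0.815147; u=1·(-0.414681)+1/2·1.100278+1·(-0.815147)≈-0.679689; next y=7/10·1.414681+1/2·(-0.679689)≈0.650432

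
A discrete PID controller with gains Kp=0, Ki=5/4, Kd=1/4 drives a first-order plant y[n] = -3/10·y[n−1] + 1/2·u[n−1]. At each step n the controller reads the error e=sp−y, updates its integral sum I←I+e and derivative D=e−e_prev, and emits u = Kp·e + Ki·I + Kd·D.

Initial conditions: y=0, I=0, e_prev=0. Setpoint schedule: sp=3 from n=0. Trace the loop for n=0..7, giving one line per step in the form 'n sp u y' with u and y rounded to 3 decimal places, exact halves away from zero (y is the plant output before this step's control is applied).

0 3 4.500 0.000
1 3 4.125 2.250
2 3 6.919 1.388
3 3 6.235 3.043
4 3 7.853 2.205
5 3 7.047 3.265
6 3 8.062 2.544
7 3 7.366 3.268

(exact arithmetic carried between steps; '≈' marks a value shown rounded to 6 d.p. or computed from one; I and e_prev carry over from the previous line; the table rounds u and y to 3 d.p., halves away from zero)
n=0: y=0, sp=3, e=sp−y=3; I=3, D=e−e_prev=3; u=0·3+5/4·3+1/4·3=4.5; next y=-3/10·0+1/2·4.5=2.25
n=1: y=2.25, sp=3, e=sp−y=0.75; I=3.75, D=e−e_prev=-2.25; u=0·0.75+5/4·3.75+1/4·(-2.25)=4.125; next y=-3/10·2.25+1/2·4.125=1.3875
n=2: y=1.3875, sp=3, e=sp−y=1.6125; I=5.3625, D=e−e_prev=0.8625; u=0·1.6125+5/4·5.3625+1/4·0.8625=6.91875; next y=-3/10·1.3875+1/2·6.91875=3.043125
n=3: y=3.043125, sp=3, e=sp−y=-0.043125; I=5.319375, D=e−e_prev=-1.655625; u=0·(-0.043125)+5/4·5.319375+1/4·(-1.655625)≈6.235313; next y=-3/10·3.043125+1/2·6.235313≈2.204719
n=4: y≈2.204719, sp=3, e=sp−y≈0.795281; I≈6.114656, D=e−e_prev≈0.838406; u=0·0.795281+5/4·6.114656+1/4·0.838406≈7.852922; next y=-3/10·2.204719+1/2·7.852922≈3.265045
n=5: y≈3.265045, sp=3, e=sp−y≈-0.265045; I≈5.849611, D=e−e_prev≈-1.060327; u=0·(-0.265045)+5/4·5.849611+1/4·(-1.060327)≈7.046932; next y=-3/10·3.265045+1/2·7.046932≈2.543952
n=6: y≈2.543952, sp=3, e=sp−y≈0.456048; I≈6.305659, D=e−e_prev≈0.721093; u=0·0.456048+5/4·6.305659+1/4·0.721093≈8.062346; next y=-3/10·2.543952+1/2·8.062346≈3.267987
n=7: y≈3.267987, sp=3, e=sp−y≈-0.267987; I≈6.037671, D=e−e_prev≈-0.724035; u=0·(-0.267987)+5/4·6.037671+1/4·(-0.724035)≈7.366080; next y=-3/10·3.267987+1/2·7.366080≈2.702644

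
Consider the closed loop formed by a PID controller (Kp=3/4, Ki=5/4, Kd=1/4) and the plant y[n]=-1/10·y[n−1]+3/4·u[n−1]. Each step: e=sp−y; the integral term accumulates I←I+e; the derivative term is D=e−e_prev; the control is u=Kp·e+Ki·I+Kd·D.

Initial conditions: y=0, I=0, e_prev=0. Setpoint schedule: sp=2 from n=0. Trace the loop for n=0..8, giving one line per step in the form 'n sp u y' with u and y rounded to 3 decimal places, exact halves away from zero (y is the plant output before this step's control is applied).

(exact arithmetic carried between steps; '≈' marks a value shown rounded to 6 d.p. or computed from one; I and e_prev carry over from the previous line; the table rounds u and y to 3 d.p., halves away from zero)
n=0: y=0, sp=2, e=sp−y=2; I=2, D=e−e_prev=2; u=3/4·2+5/4·2+1/4·2=4.5; next y=-1/10·0+3/4·4.5=3.375
n=1: y=3.375, sp=2, e=sp−y=-1.375; I=0.625, D=e−e_prev=-3.375; u=3/4·(-1.375)+5/4·0.625+1/4·(-3.375)=-1.09375; next y=-1/10·3.375+3/4·(-1.09375)≈-1.157813
n=2: y≈-1.157813, sp=2, e=sp−y≈3.157813; I≈3.782813, D=e−e_prev≈4.532813; u=3/4·3.157813+5/4·3.782813+1/4·4.532813≈8.230078; next y=-1/10·(-1.157813)+3/4·8.230078≈6.288340
n=3: y≈6.288340, sp=2, e=sp−y≈-4.288340; I≈-0.505527, D=e−e_prev≈-7.446152; u=3/4·(-4.288340)+5/4·(-0.505527)+1/4·(-7.446152)≈-5.709702; next y=-1/10·6.288340+3/4·(-5.709702)≈-4.911111
n=4: y≈-4.911111, sp=2, e=sp−y≈6.911111; I≈6.405583, D=e−e_prev≈11.199450; u=3/4·6.911111+5/4·6.405583+1/4·11.199450≈15.990175; next y=-1/10·(-4.911111)+3/4·15.990175≈12.483742
n=5: y≈12.483742, sp=2, e=sp−y≈-10.483742; I≈-4.078159, D=e−e_prev≈-17.394853; u=3/4·(-10.483742)+5/4·(-4.078159)+1/4·(-17.394853)≈-17.309218; next y=-1/10·12.483742+3/4·(-17.309218)≈-14.230288
n=6: y≈-14.230288, sp=2, e=sp−y≈16.230288; I≈12.152129, D=e−e_prev≈26.714030; u=3/4·16.230288+5/4·12.152129+1/4·26.714030≈34.041385; next y=-1/10·(-14.230288)+3/4·34.041385≈26.954067
n=7: y≈26.954067, sp=2, e=sp−y≈-24.954067; I≈-12.801938, D=e−e_prev≈-41.184355; u=3/4·(-24.954067)+5/4·(-12.801938)+1/4·(-41.184355)≈-45.014062; next y=-1/10·26.954067+3/4·(-45.014062)≈-36.455953
n=8: y≈-36.455953, sp=2, e=sp−y≈38.455953; I≈25.654015, D=e−e_prev≈63.410020; u=3/4·38.455953+5/4·25.654015+1/4·63.410020≈76.761989; next y=-1/10·(-36.455953)+3/4·76.761989≈61.217087

0 2 4.500 0.000
1 2 -1.094 3.375
2 2 8.230 -1.158
3 2 -5.710 6.288
4 2 15.990 -4.911
5 2 -17.309 12.484
6 2 34.041 -14.230
7 2 -45.014 26.954
8 2 76.762 -36.456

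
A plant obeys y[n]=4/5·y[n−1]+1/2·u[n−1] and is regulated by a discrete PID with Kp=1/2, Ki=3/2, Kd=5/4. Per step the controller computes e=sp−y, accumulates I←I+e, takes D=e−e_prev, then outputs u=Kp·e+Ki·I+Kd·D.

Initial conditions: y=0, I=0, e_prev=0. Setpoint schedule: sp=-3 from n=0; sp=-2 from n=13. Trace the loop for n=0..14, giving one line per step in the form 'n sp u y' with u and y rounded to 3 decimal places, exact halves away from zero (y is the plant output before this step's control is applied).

0 -3 -9.750 0.000
1 -3 5.344 -4.875
2 -3 -9.790 -1.228
3 -3 7.221 -5.877
4 -3 -9.829 -1.091
5 -3 8.553 -5.788
6 -3 -10.797 -0.353
7 -3 9.341 -5.681
8 -3 -12.169 0.126
9 -3 10.257 -5.984
10 -3 -13.461 0.341
11 -3 11.530 -6.458
12 -3 -14.716 0.599
13 -2 16.259 -6.879
14 -2 -17.912 2.626

(exact arithmetic carried between steps; '≈' marks a value shown rounded to 6 d.p. or computed from one; I and e_prev carry over from the previous line; the table rounds u and y to 3 d.p., halves away from zero)
n=0: y=0, sp=-3, e=sp−y=-3; I=-3, D=e−e_prev=-3; u=1/2·(-3)+3/2·(-3)+5/4·(-3)=-9.75; next y=4/5·0+1/2·(-9.75)=-4.875
n=1: y=-4.875, sp=-3, e=sp−y=1.875; I=-1.125, D=e−e_prev=4.875; u=1/2·1.875+3/2·(-1.125)+5/4·4.875=5.34375; next y=4/5·(-4.875)+1/2·5.34375=-1.228125
n=2: y=-1.228125, sp=-3, e=sp−y=-1.771875; I=-2.896875, D=e−e_prev=-3.646875; u=1/2·(-1.771875)+3/2·(-2.896875)+5/4·(-3.646875)≈-9.789844; next y=4/5·(-1.228125)+1/2·(-9.789844)≈-5.877422
n=3: y≈-5.877422, sp=-3, e=sp−y≈2.877422; I≈-0.019453, D=e−e_prev≈4.649297; u=1/2·2.877422+3/2·(-0.019453)+5/4·4.649297≈7.221152; next y=4/5·(-5.877422)+1/2·7.221152≈-1.091361
n=4: y≈-1.091361, sp=-3, e=sp−y≈-1.908639; I≈-1.928092, D=e−e_prev≈-4.786061; u=1/2·(-1.908639)+3/2·(-1.928092)+5/4·(-4.786061)≈-9.829033; next y=4/5·(-1.091361)+1/2·(-9.829033)≈-5.787605
n=5: y≈-5.787605, sp=-3, e=sp−y≈2.787605; I≈0.859514, D=e−e_prev≈4.696244; u=1/2·2.787605+3/2·0.859514+5/4·4.696244≈8.553378; next y=4/5·(-5.787605)+1/2·8.553378≈-0.353395
n=6: y≈-0.353395, sp=-3, e=sp−y≈-2.646605; I≈-1.787091, D=e−e_prev≈-5.434210; u=1/2·(-2.646605)+3/2·(-1.787091)+5/4·(-5.434210)≈-10.796702; next y=4/5·(-0.353395)+1/2·(-10.796702)≈-5.681067
n=7: y≈-5.681067, sp=-3, e=sp−y≈2.681067; I≈0.893976, D=e−e_prev≈5.327672; u=1/2·2.681067+3/2·0.893976+5/4·5.327672≈9.341087; next y=4/5·(-5.681067)+1/2·9.341087≈0.125690
n=8: y≈0.125690, sp=-3, e=sp−y≈-3.125690; I≈-2.231714, D=e−e_prev≈-5.806757; u=1/2·(-3.125690)+3/2·(-2.231714)+5/4·(-5.806757)≈-12.168862; next y=4/5·0.125690+1/2·(-12.168862)≈-5.983879
n=9: y≈-5.983879, sp=-3, e=sp−y≈2.983879; I≈0.752165, D=e−e_prev≈6.109569; u=1/2·2.983879+3/2·0.752165+5/4·6.109569≈10.257149; next y=4/5·(-5.983879)+1/2·10.257149≈0.341471
n=10: y≈0.341471, sp=-3, e=sp−y≈-3.341471; I≈-2.589306, D=e−e_prev≈-6.325350; u=1/2·(-3.341471)+3/2·(-2.589306)+5/4·(-6.325350)≈-13.461382; next y=4/5·0.341471+1/2·(-13.461382)≈-6.457514
n=11: y≈-6.457514, sp=-3, e=sp−y≈3.457514; I≈0.868208, D=e−e_prev≈6.798985; u=1/2·3.457514+3/2·0.868208+5/4·6.798985≈11.529801; next y=4/5·(-6.457514)+1/2·11.529801≈0.598889
n=12: y≈0.598889, sp=-3, e=sp−y≈-3.598889; I≈-2.730681, D=e−e_prev≈-7.056404; u=1/2·(-3.598889)+3/2·(-2.730681)+5/4·(-7.056404)≈-14.715970; next y=4/5·0.598889+1/2·(-14.715970)≈-6.878874
n=13: y≈-6.878874, sp=-2, e=sp−y≈4.878874; I≈2.148193, D=e−e_prev≈8.477763; u=1/2·4.878874+3/2·2.148193+5/4·8.477763≈16.258930; next y=4/5·(-6.878874)+1/2·16.258930≈2.626366
n=14: y≈2.626366, sp=-2, e=sp−y≈-4.626366; I≈-2.478173, D=e−e_prev≈-9.505240; u=1/2·(-4.626366)+3/2·(-2.478173)+5/4·(-9.505240)≈-17.911992; next y=4/5·2.626366+1/2·(-17.911992)≈-6.854903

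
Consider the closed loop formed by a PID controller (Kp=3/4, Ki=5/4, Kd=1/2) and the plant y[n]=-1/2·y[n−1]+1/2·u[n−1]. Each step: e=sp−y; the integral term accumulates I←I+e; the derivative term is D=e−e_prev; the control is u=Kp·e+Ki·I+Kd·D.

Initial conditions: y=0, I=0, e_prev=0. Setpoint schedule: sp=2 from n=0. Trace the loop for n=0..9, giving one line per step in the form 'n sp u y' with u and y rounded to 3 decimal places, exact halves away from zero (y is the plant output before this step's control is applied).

0 2 5.000 0.000
1 2 0.250 2.500
2 2 9.938 -1.125
3 2 -4.609 5.531
4 2 20.809 -5.070
5 2 -20.679 12.939
6 2 49.023 -16.809
7 2 -66.653 32.916
8 2 126.316 -49.784
9 2 -194.890 88.050

(exact arithmetic carried between steps; '≈' marks a value shown rounded to 6 d.p. or computed from one; I and e_prev carry over from the previous line; the table rounds u and y to 3 d.p., halves away from zero)
n=0: y=0, sp=2, e=sp−y=2; I=2, D=e−e_prev=2; u=3/4·2+5/4·2+1/2·2=5; next y=-1/2·0+1/2·5=2.5
n=1: y=2.5, sp=2, e=sp−y=-0.5; I=1.5, D=e−e_prev=-2.5; u=3/4·(-0.5)+5/4·1.5+1/2·(-2.5)=0.25; next y=-1/2·2.5+1/2·0.25=-1.125
n=2: y=-1.125, sp=2, e=sp−y=3.125; I=4.625, D=e−e_prev=3.625; u=3/4·3.125+5/4·4.625+1/2·3.625=9.9375; next y=-1/2·(-1.125)+1/2·9.9375=5.53125
n=3: y=5.53125, sp=2, e=sp−y=-3.53125; I=1.09375, D=e−e_prev=-6.65625; u=3/4·(-3.53125)+5/4·1.09375+1/2·(-6.65625)=-4.609375; next y=-1/2·5.53125+1/2·(-4.609375)≈-5.070313
n=4: y≈-5.070313, sp=2, e=sp−y≈7.070313; I≈8.164063, D=e−e_prev≈10.601563; u=3/4·7.070313+5/4·8.164063+1/2·10.601563≈20.808594; next y=-1/2·(-5.070313)+1/2·20.808594≈12.939453
n=5: y≈12.939453, sp=2, e=sp−y≈-10.939453; I≈-2.775391, D=e−e_prev≈-18.009766; u=3/4·(-10.939453)+5/4·(-2.775391)+1/2·(-18.009766)≈-20.678711; next y=-1/2·12.939453+1/2·(-20.678711)≈-16.809082
n=6: y≈-16.809082, sp=2, e=sp−y≈18.809082; I≈16.033691, D=e−e_prev≈29.748535; u=3/4·18.809082+5/4·16.033691+1/2·29.748535≈49.023193; next y=-1/2·(-16.809082)+1/2·49.023193≈32.916138
n=7: y≈32.916138, sp=2, e=sp−y≈-30.916138; I≈-14.882446, D=e−e_prev≈-49.725220; u=3/4·(-30.916138)+5/4·(-14.882446)+1/2·(-49.725220)≈-66.652771; next y=-1/2·32.916138+1/2·(-66.652771)≈-49.784454
n=8: y≈-49.784454, sp=2, e=sp−y≈51.784454; I≈36.902008, D=e−e_prev≈82.700592; u=3/4·51.784454+5/4·36.902008+1/2·82.700592≈126.316147; next y=-1/2·(-49.784454)+1/2·126.316147≈88.050301
n=9: y≈88.050301, sp=2, e=sp−y≈-86.050301; I≈-49.148293, D=e−e_prev≈-137.834755; u=3/4·(-86.050301)+5/4·(-49.148293)+1/2·(-137.834755)≈-194.890469; next y=-1/2·88.050301+1/2·(-194.890469)≈-141.470385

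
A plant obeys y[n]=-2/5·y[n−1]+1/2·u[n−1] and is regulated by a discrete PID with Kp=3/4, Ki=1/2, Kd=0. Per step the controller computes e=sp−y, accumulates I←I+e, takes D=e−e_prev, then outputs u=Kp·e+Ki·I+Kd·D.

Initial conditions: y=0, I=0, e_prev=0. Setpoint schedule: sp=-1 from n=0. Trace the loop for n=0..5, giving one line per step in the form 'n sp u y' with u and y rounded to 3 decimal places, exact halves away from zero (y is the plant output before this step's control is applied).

0 -1 -1.250 0.000
1 -1 -0.969 -0.625
2 -1 -1.645 -0.234
3 -1 -1.410 -0.729
4 -1 -1.939 -0.413
5 -1 -1.744 -0.804

(exact arithmetic carried between steps; '≈' marks a value shown rounded to 6 d.p. or computed from one; I and e_prev carry over from the previous line; the table rounds u and y to 3 d.p., halves away from zero)
n=0: y=0, sp=-1, e=sp−y=-1; I=-1, D=e−e_prev=-1; u=3/4·(-1)+1/2·(-1)+0·(-1)=-1.25; next y=-2/5·0+1/2·(-1.25)=-0.625
n=1: y=-0.625, sp=-1, e=sp−y=-0.375; I=-1.375, D=e−e_prev=0.625; u=3/4·(-0.375)+1/2·(-1.375)+0·0.625=-0.96875; next y=-2/5·(-0.625)+1/2·(-0.96875)=-0.234375
n=2: y=-0.234375, sp=-1, e=sp−y=-0.765625; I=-2.140625, D=e−e_prev=-0.390625; u=3/4·(-0.765625)+1/2·(-2.140625)+0·(-0.390625)≈-1.644531; next y=-2/5·(-0.234375)+1/2·(-1.644531)≈-0.728516
n=3: y≈-0.728516, sp=-1, e=sp−y≈-0.271484; I≈-2.412109, D=e−e_prev≈0.494141; u=3/4·(-0.271484)+1/2·(-2.412109)+0·0.494141≈-1.409668; next y=-2/5·(-0.728516)+1/2·(-1.409668)≈-0.413428
n=4: y≈-0.413428, sp=-1, e=sp−y≈-0.586572; I≈-2.998682, D=e−e_prev≈-0.315088; u=3/4·(-0.586572)+1/2·(-2.998682)+0·(-0.315088)≈-1.939270; next y=-2/5·(-0.413428)+1/2·(-1.939270)≈-0.804264
n=5: y≈-0.804264, sp=-1, e=sp−y≈-0.195736; I≈-3.194418, D=e−e_prev≈0.390836; u=3/4·(-0.195736)+1/2·(-3.194418)+0·0.390836≈-1.744011; next y=-2/5·(-0.804264)+1/2·(-1.744011)≈-0.550300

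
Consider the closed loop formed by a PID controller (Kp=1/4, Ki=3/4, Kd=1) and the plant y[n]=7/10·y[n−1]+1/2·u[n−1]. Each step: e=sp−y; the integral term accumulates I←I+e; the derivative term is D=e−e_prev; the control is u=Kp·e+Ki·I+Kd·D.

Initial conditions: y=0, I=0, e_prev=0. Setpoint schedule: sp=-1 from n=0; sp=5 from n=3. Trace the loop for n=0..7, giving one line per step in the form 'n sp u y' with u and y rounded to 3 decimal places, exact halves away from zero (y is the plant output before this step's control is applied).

(exact arithmetic carried between steps; '≈' marks a value shown rounded to 6 d.p. or computed from one; I and e_prev carry over from the previous line; the table rounds u and y to 3 d.p., halves away from zero)
n=0: y=0, sp=-1, e=sp−y=-1; I=-1, D=e−e_prev=-1; u=1/4·(-1)+3/4·(-1)+1·(-1)=-2; next y=7/10·0+1/2·(-2)=-1
n=1: y=-1, sp=-1, e=sp−y=0; I=-1, D=e−e_prev=1; u=1/4·0+3/4·(-1)+1·1=0.25; next y=7/10·(-1)+1/2·0.25=-0.575
n=2: y=-0.575, sp=-1, e=sp−y=-0.425; I=-1.425, D=e−e_prev=-0.425; u=1/4·(-0.425)+3/4·(-1.425)+1·(-0.425)=-1.6; next y=7/10·(-0.575)+1/2·(-1.6)=-1.2025
n=3: y=-1.2025, sp=5, e=sp−y=6.2025; I=4.7775, D=e−e_prev=6.6275; u=1/4·6.2025+3/4·4.7775+1·6.6275=11.76125; next y=7/10·(-1.2025)+1/2·11.76125=5.038875
n=4: y=5.038875, sp=5, e=sp−y=-0.038875; I=4.738625, D=e−e_prev=-6.241375; u=1/4·(-0.038875)+3/4·4.738625+1·(-6.241375)=-2.697125; next y=7/10·5.038875+1/2·(-2.697125)=2.17865
n=5: y=2.17865, sp=5, e=sp−y=2.82135; I=7.559975, D=e−e_prev=2.860225; u=1/4·2.82135+3/4·7.559975+1·2.860225≈9.235544; next y=7/10·2.17865+1/2·9.235544≈6.142827
n=6: y≈6.142827, sp=5, e=sp−y≈-1.142827; I≈6.417148, D=e−e_prev≈-3.964177; u=1/4·(-1.142827)+3/4·6.417148+1·(-3.964177)≈0.562978; next y=7/10·6.142827+1/2·0.562978≈4.581468
n=7: y≈4.581468, sp=5, e=sp−y≈0.418532; I≈6.835681, D=e−e_prev≈1.561359; u=1/4·0.418532+3/4·6.835681+1·1.561359≈6.792753; next y=7/10·4.581468+1/2·6.792753≈6.603404

0 -1 -2.000 0.000
1 -1 0.250 -1.000
2 -1 -1.600 -0.575
3 5 11.761 -1.203
4 5 -2.697 5.039
5 5 9.236 2.179
6 5 0.563 6.143
7 5 6.793 4.581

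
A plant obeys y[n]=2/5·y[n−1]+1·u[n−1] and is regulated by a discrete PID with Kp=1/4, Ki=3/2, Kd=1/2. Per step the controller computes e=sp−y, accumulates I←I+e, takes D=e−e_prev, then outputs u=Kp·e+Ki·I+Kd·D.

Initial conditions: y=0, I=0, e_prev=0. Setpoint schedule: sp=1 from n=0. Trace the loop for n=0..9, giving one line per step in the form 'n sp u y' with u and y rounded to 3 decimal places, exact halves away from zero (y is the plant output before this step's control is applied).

0 1 2.250 0.000
1 1 -1.813 2.250
2 1 4.553 -0.913
3 1 -5.636 4.188
4 1 10.467 -3.961
5 1 -15.064 8.883
6 1 25.419 -11.511
7 1 -38.744 20.815
8 1 62.970 -30.418
9 1 -98.266 50.803

(exact arithmetic carried between steps; '≈' marks a value shown rounded to 6 d.p. or computed from one; I and e_prev carry over from the previous line; the table rounds u and y to 3 d.p., halves away from zero)
n=0: y=0, sp=1, e=sp−y=1; I=1, D=e−e_prev=1; u=1/4·1+3/2·1+1/2·1=2.25; next y=2/5·0+1·2.25=2.25
n=1: y=2.25, sp=1, e=sp−y=-1.25; I=-0.25, D=e−e_prev=-2.25; u=1/4·(-1.25)+3/2·(-0.25)+1/2·(-2.25)=-1.8125; next y=2/5·2.25+1·(-1.8125)=-0.9125
n=2: y=-0.9125, sp=1, e=sp−y=1.9125; I=1.6625, D=e−e_prev=3.1625; u=1/4·1.9125+3/2·1.6625+1/2·3.1625=4.553125; next y=2/5·(-0.9125)+1·4.553125=4.188125
n=3: y=4.188125, sp=1, e=sp−y=-3.188125; I=-1.525625, D=e−e_prev=-5.100625; u=1/4·(-3.188125)+3/2·(-1.525625)+1/2·(-5.100625)≈-5.635781; next y=2/5·4.188125+1·(-5.635781)≈-3.960531
n=4: y≈-3.960531, sp=1, e=sp−y≈4.960531; I≈3.434906, D=e−e_prev≈8.148656; u=1/4·4.960531+3/2·3.434906+1/2·8.148656≈10.466820; next y=2/5·(-3.960531)+1·10.466820≈8.882608
n=5: y≈8.882608, sp=1, e=sp−y≈-7.882608; I≈-4.447702, D=e−e_prev≈-12.843139; u=1/4·(-7.882608)+3/2·(-4.447702)+1/2·(-12.843139)≈-15.063774; next y=2/5·8.882608+1·(-15.063774)≈-11.510731
n=6: y≈-11.510731, sp=1, e=sp−y≈12.510731; I≈8.063029, D=e−e_prev≈20.393339; u=1/4·12.510731+3/2·8.063029+1/2·20.393339≈25.418896; next y=2/5·(-11.510731)+1·25.418896≈20.814603
n=7: y≈20.814603, sp=1, e=sp−y≈-19.814603; I≈-11.751574, D=e−e_prev≈-32.325334; u=1/4·(-19.814603)+3/2·(-11.751574)+1/2·(-32.325334)≈-38.743679; next y=2/5·20.814603+1·(-38.743679)≈-30.417838
n=8: y≈-30.417838, sp=1, e=sp−y≈31.417838; I≈19.666264, D=e−e_prev≈51.232441; u=1/4·31.417838+3/2·19.666264+1/2·51.232441≈62.970076; next y=2/5·(-30.417838)+1·62.970076≈50.802940
n=9: y≈50.802940, sp=1, e=sp−y≈-49.802940; I≈-30.136677, D=e−e_prev≈-81.220778; u=1/4·(-49.802940)+3/2·(-30.136677)+1/2·(-81.220778)≈-98.266139; next y=2/5·50.802940+1·(-98.266139)≈-77.944963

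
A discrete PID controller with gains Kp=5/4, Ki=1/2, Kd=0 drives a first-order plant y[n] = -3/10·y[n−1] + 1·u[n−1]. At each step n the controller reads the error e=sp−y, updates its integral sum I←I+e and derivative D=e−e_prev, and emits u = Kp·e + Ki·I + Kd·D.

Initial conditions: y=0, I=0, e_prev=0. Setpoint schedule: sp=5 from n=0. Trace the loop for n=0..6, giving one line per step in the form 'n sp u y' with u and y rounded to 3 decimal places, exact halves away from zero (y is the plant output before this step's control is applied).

0 5 8.750 0.000
1 5 -4.063 8.750
2 5 21.078 -6.688
3 5 -25.179 23.084
4 5 62.359 -32.104
5 5 -101.254 71.990
6 5 206.223 -122.851

(exact arithmetic carried between steps; '≈' marks a value shown rounded to 6 d.p. or computed from one; I and e_prev carry over from the previous line; the table rounds u and y to 3 d.p., halves away from zero)
n=0: y=0, sp=5, e=sp−y=5; I=5, D=e−e_prev=5; u=5/4·5+1/2·5+0·5=8.75; next y=-3/10·0+1·8.75=8.75
n=1: y=8.75, sp=5, e=sp−y=-3.75; I=1.25, D=e−e_prev=-8.75; u=5/4·(-3.75)+1/2·1.25+0·(-8.75)=-4.0625; next y=-3/10·8.75+1·(-4.0625)=-6.6875
n=2: y=-6.6875, sp=5, e=sp−y=11.6875; I=12.9375, D=e−e_prev=15.4375; u=5/4·11.6875+1/2·12.9375+0·15.4375=21.078125; next y=-3/10·(-6.6875)+1·21.078125=23.084375
n=3: y=23.084375, sp=5, e=sp−y=-18.084375; I=-5.146875, D=e−e_prev=-29.771875; u=5/4·(-18.084375)+1/2·(-5.146875)+0·(-29.771875)≈-25.178906; next y=-3/10·23.084375+1·(-25.178906)≈-32.104219
n=4: y≈-32.104219, sp=5, e=sp−y≈37.104219; I≈31.957344, D=e−e_prev≈55.188594; u=5/4·37.104219+1/2·31.957344+0·55.188594≈62.358945; next y=-3/10·(-32.104219)+1·62.358945≈71.990211
n=5: y≈71.990211, sp=5, e=sp−y≈-66.990211; I≈-35.032867, D=e−e_prev≈-104.094430; u=5/4·(-66.990211)+1/2·(-35.032867)+0·(-104.094430)≈-101.254197; next y=-3/10·71.990211+1·(-101.254197)≈-122.851261
n=6: y≈-122.851261, sp=5, e=sp−y≈127.851261; I≈92.818393, D=e−e_prev≈194.841471; u=5/4·127.851261+1/2·92.818393+0·194.841471≈206.223272; next y=-3/10·(-122.851261)+1·206.223272≈243.078651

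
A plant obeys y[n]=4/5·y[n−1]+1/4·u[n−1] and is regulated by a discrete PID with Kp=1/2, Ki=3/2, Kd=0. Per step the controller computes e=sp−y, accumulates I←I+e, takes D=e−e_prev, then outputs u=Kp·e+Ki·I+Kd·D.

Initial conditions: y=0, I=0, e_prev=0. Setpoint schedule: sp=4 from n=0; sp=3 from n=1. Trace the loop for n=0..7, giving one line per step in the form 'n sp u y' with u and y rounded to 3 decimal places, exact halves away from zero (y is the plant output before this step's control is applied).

0 4 8.000 0.000
1 3 8.000 2.000
2 3 6.300 3.600
3 3 3.690 4.455
4 3 1.445 4.487
5 3 0.287 3.950
6 3 0.298 3.232
7 3 1.094 2.660

(exact arithmetic carried between steps; '≈' marks a value shown rounded to 6 d.p. or computed from one; I and e_prev carry over from the previous line; the table rounds u and y to 3 d.p., halves away from zero)
n=0: y=0, sp=4, e=sp−y=4; I=4, D=e−e_prev=4; u=1/2·4+3/2·4+0·4=8; next y=4/5·0+1/4·8=2
n=1: y=2, sp=3, e=sp−y=1; I=5, D=e−e_prev=-3; u=1/2·1+3/2·5+0·(-3)=8; next y=4/5·2+1/4·8=3.6
n=2: y=3.6, sp=3, e=sp−y=-0.6; I=4.4, D=e−e_prev=-1.6; u=1/2·(-0.6)+3/2·4.4+0·(-1.6)=6.3; next y=4/5·3.6+1/4·6.3=4.455
n=3: y=4.455, sp=3, e=sp−y=-1.455; I=2.945, D=e−e_prev=-0.855; u=1/2·(-1.455)+3/2·2.945+0·(-0.855)=3.69; next y=4/5·4.455+1/4·3.69=4.4865
n=4: y=4.4865, sp=3, e=sp−y=-1.4865; I=1.4585, D=e−e_prev=-0.0315; u=1/2·(-1.4865)+3/2·1.4585+0·(-0.0315)=1.4445; next y=4/5·4.4865+1/4·1.4445=3.950325
n=5: y=3.950325, sp=3, e=sp−y=-0.950325; I=0.508175, D=e−e_prev=0.536175; u=1/2·(-0.950325)+3/2·0.508175+0·0.536175=0.2871; next y=4/5·3.950325+1/4·0.2871=3.232035
n=6: y=3.232035, sp=3, e=sp−y=-0.232035; I=0.27614, D=e−e_prev=0.71829; u=1/2·(-0.232035)+3/2·0.27614+0·0.71829≈0.298193; next y=4/5·3.232035+1/4·0.298193≈2.660176
n=7: y≈2.660176, sp=3, e=sp−y≈0.339824; I≈0.615964, D=e−e_prev≈0.571859; u=1/2·0.339824+3/2·0.615964+0·0.571859≈1.093858; next y=4/5·2.660176+1/4·1.093858≈2.401605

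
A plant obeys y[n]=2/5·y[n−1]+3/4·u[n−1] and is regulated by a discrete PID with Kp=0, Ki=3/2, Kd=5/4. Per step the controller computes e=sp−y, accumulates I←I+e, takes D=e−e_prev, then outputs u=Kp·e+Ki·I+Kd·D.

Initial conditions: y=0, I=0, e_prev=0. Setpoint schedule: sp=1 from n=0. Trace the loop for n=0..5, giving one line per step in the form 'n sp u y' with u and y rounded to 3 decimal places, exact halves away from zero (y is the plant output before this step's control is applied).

(exact arithmetic carried between steps; '≈' marks a value shown rounded to 6 d.p. or computed from one; I and e_prev carry over from the previous line; the table rounds u and y to 3 d.p., halves away from zero)
n=0: y=0, sp=1, e=sp−y=1; I=1, D=e−e_prev=1; u=0·1+3/2·1+5/4·1=2.75; next y=2/5·0+3/4·2.75=2.0625
n=1: y=2.0625, sp=1, e=sp−y=-1.0625; I=-0.0625, D=e−e_prev=-2.0625; u=0·(-1.0625)+3/2·(-0.0625)+5/4·(-2.0625)=-2.671875; next y=2/5·2.0625+3/4·(-2.671875)≈-1.178906
n=2: y≈-1.178906, sp=1, e=sp−y≈2.178906; I≈2.116406, D=e−e_prev≈3.241406; u=0·2.178906+3/2·2.116406+5/4·3.241406≈7.226367; next y=2/5·(-1.178906)+3/4·7.226367≈4.948213
n=3: y≈4.948213, sp=1, e=sp−y≈-3.948213; I≈-1.831807, D=e−e_prev≈-6.127119; u=0·(-3.948213)+3/2·(-1.831807)+5/4·(-6.127119)≈-10.406609; next y=2/5·4.948213+3/4·(-10.406609)≈-5.825672
n=4: y≈-5.825672, sp=1, e=sp−y≈6.825672; I≈4.993865, D=e−e_prev≈10.773884; u=0·6.825672+3/2·4.993865+5/4·10.773884≈20.958153; next y=2/5·(-5.825672)+3/4·20.958153≈13.388346
n=5: y≈13.388346, sp=1, e=sp−y≈-12.388346; I≈-7.394481, D=e−e_prev≈-19.214018; u=0·(-12.388346)+3/2·(-7.394481)+5/4·(-19.214018)≈-35.109244; next y=2/5·13.388346+3/4·(-35.109244)≈-20.976594

0 1 2.750 0.000
1 1 -2.672 2.063
2 1 7.226 -1.179
3 1 -10.407 4.948
4 1 20.958 -5.826
5 1 -35.109 13.388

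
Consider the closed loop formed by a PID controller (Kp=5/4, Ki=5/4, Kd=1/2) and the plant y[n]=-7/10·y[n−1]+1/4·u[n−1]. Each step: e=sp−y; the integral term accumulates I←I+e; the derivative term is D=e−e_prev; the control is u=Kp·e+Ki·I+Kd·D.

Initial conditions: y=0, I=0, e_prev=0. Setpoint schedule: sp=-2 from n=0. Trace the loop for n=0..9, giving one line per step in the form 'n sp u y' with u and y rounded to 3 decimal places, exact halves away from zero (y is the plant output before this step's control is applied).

0 -2 -6.000 0.000
1 -2 -3.000 -1.500
2 -2 -9.775 0.300
3 -2 -2.889 -2.654
4 -2 -14.916 1.135
5 -2 0.037 -4.524
6 -2 -22.737 3.176
7 -2 7.893 -7.907
8 -2 -36.512 7.508
9 -2 24.987 -14.384

(exact arithmetic carried between steps; '≈' marks a value shown rounded to 6 d.p. or computed from one; I and e_prev carry over from the previous line; the table rounds u and y to 3 d.p., halves away from zero)
n=0: y=0, sp=-2, e=sp−y=-2; I=-2, D=e−e_prev=-2; u=5/4·(-2)+5/4·(-2)+1/2·(-2)=-6; next y=-7/10·0+1/4·(-6)=-1.5
n=1: y=-1.5, sp=-2, e=sp−y=-0.5; I=-2.5, D=e−e_prev=1.5; u=5/4·(-0.5)+5/4·(-2.5)+1/2·1.5=-3; next y=-7/10·(-1.5)+1/4·(-3)=0.3
n=2: y=0.3, sp=-2, e=sp−y=-2.3; I=-4.8, D=e−e_prev=-1.8; u=5/4·(-2.3)+5/4·(-4.8)+1/2·(-1.8)=-9.775; next y=-7/10·0.3+1/4·(-9.775)=-2.65375
n=3: y=-2.65375, sp=-2, e=sp−y=0.65375; I=-4.14625, D=e−e_prev=2.95375; u=5/4·0.65375+5/4·(-4.14625)+1/2·2.95375=-2.88875; next y=-7/10·(-2.65375)+1/4·(-2.88875)≈1.135438
n=4: y≈1.135438, sp=-2, e=sp−y≈-3.135438; I≈-7.281688, D=e−e_prev≈-3.789188; u=5/4·(-3.135438)+5/4·(-7.281688)+1/2·(-3.789188)≈-14.916; next y=-7/10·1.135438+1/4·(-14.916)≈-4.523806
n=5: y≈-4.523806, sp=-2, e=sp−y≈2.523806; I≈-4.757881, D=e−e_prev≈5.659244; u=5/4·2.523806+5/4·(-4.757881)+1/2·5.659244≈0.037028; next y=-7/10·(-4.523806)+1/4·0.037028≈3.175921
n=6: y≈3.175921, sp=-2, e=sp−y≈-5.175921; I≈-9.933803, D=e−e_prev≈-7.699728; u=5/4·(-5.175921)+5/4·(-9.933803)+1/2·(-7.699728)≈-22.737019; next y=-7/10·3.175921+1/4·(-22.737019)≈-7.907400
n=7: y≈-7.907400, sp=-2, e=sp−y≈5.907400; I≈-4.026403, D=e−e_prev≈11.083321; u=5/4·5.907400+5/4·(-4.026403)+1/2·11.083321≈7.892907; next y=-7/10·(-7.907400)+1/4·7.892907≈7.508406
n=8: y≈7.508406, sp=-2, e=sp−y≈-9.508406; I≈-13.534809, D=e−e_prev≈-15.415806; u=5/4·(-9.508406)+5/4·(-13.534809)+1/2·(-15.415806)≈-36.511923; next y=-7/10·7.508406+1/4·(-36.511923)≈-14.383865
n=9: y≈-14.383865, sp=-2, e=sp−y≈12.383865; I≈-1.150944, D=e−e_prev≈21.892272; u=5/4·12.383865+5/4·(-1.150944)+1/2·21.892272≈24.987287; next y=-7/10·(-14.383865)+1/4·24.987287≈16.315527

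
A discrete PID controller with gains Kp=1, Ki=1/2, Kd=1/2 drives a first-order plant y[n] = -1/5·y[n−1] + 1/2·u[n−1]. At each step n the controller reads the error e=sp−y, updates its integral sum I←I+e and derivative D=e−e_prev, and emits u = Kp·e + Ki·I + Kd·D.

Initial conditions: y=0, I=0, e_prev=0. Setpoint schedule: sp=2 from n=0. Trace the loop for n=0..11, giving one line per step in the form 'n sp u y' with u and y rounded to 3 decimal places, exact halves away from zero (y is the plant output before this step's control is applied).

(exact arithmetic carried between steps; '≈' marks a value shown rounded to 6 d.p. or computed from one; I and e_prev carry over from the previous line; the table rounds u and y to 3 d.p., halves away from zero)
n=0: y=0, sp=2, e=sp−y=2; I=2, D=e−e_prev=2; u=1·2+1/2·2+1/2·2=4; next y=-1/5·0+1/2·4=2
n=1: y=2, sp=2, e=sp−y=0; I=2, D=e−e_prev=-2; u=1·0+1/2·2+1/2·(-2)=0; next y=-1/5·2+1/2·0=-0.4
n=2: y=-0.4, sp=2, e=sp−y=2.4; I=4.4, D=e−e_prev=2.4; u=1·2.4+1/2·4.4+1/2·2.4=5.8; next y=-1/5·(-0.4)+1/2·5.8=2.98
n=3: y=2.98, sp=2, e=sp−y=-0.98; I=3.42, D=e−e_prev=-3.38; u=1·(-0.98)+1/2·3.42+1/2·(-3.38)=-0.96; next y=-1/5·2.98+1/2·(-0.96)=-1.076
n=4: y=-1.076, sp=2, e=sp−y=3.076; I=6.496, D=e−e_prev=4.056; u=1·3.076+1/2·6.496+1/2·4.056=8.352; next y=-1/5·(-1.076)+1/2·8.352=4.3912
n=5: y=4.3912, sp=2, e=sp−y=-2.3912; I=4.1048, D=e−e_prev=-5.4672; u=1·(-2.3912)+1/2·4.1048+1/2·(-5.4672)=-3.0724; next y=-1/5·4.3912+1/2·(-3.0724)=-2.41444
n=6: y=-2.41444, sp=2, e=sp−y=4.41444; I=8.51924, D=e−e_prev=6.80564; u=1·4.41444+1/2·8.51924+1/2·6.80564=12.07688; next y=-1/5·(-2.41444)+1/2·12.07688=6.521328
n=7: y=6.521328, sp=2, e=sp−y=-4.521328; I=3.997912, D=e−e_prev=-8.935768; u=1·(-4.521328)+1/2·3.997912+1/2·(-8.935768)=-6.990256; next y=-1/5·6.521328+1/2·(-6.990256)≈-4.799394
n=8: y≈-4.799394, sp=2, e=sp−y≈6.799394; I≈10.797306, D=e−e_prev≈11.320722; u=1·6.799394+1/2·10.797306+1/2·11.320722≈17.858407; next y=-1/5·(-4.799394)+1/2·17.858407≈9.889082
n=9: y≈9.889082, sp=2, e=sp−y≈-7.889082; I≈2.908223, D=e−e_prev≈-14.688476; u=1·(-7.889082)+1/2·2.908223+1/2·(-14.688476)≈-13.779209; next y=-1/5·9.889082+1/2·(-13.779209)≈-8.867421
n=10: y≈-8.867421, sp=2, e=sp−y≈10.867421; I≈13.775644, D=e−e_prev≈18.756503; u=1·10.867421+1/2·13.775644+1/2·18.756503≈27.133494; next y=-1/5·(-8.867421)+1/2·27.133494≈15.340231
n=11: y≈15.340231, sp=2, e=sp−y≈-13.340231; I≈0.435413, D=e−e_prev≈-24.207652; u=1·(-13.340231)+1/2·0.435413+1/2·(-24.207652)≈-25.226351; next y=-1/5·15.340231+1/2·(-25.226351)≈-15.681222

0 2 4.000 0.000
1 2 0.000 2.000
2 2 5.800 -0.400
3 2 -0.960 2.980
4 2 8.352 -1.076
5 2 -3.072 4.391
6 2 12.077 -2.414
7 2 -6.990 6.521
8 2 17.858 -4.799
9 2 -13.779 9.889
10 2 27.133 -8.867
11 2 -25.226 15.340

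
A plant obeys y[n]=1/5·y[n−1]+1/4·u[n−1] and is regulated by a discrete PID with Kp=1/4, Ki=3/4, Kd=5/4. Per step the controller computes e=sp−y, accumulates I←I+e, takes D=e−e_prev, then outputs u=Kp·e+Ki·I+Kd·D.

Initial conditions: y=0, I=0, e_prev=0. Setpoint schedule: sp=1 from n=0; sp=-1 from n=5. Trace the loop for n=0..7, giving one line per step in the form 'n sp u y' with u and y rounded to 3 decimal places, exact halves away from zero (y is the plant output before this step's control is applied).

0 1 2.250 0.000
1 1 0.484 0.563
2 1 2.256 0.234
3 1 1.571 0.611
4 1 2.550 0.515
5 -1 -2.214 0.740
6 -1 1.841 -0.405
7 -1 -1.802 0.379

(exact arithmetic carried between steps; '≈' marks a value shown rounded to 6 d.p. or computed from one; I and e_prev carry over from the previous line; the table rounds u and y to 3 d.p., halves away from zero)
n=0: y=0, sp=1, e=sp−y=1; I=1, D=e−e_prev=1; u=1/4·1+3/4·1+5/4·1=2.25; next y=1/5·0+1/4·2.25=0.5625
n=1: y=0.5625, sp=1, e=sp−y=0.4375; I=1.4375, D=e−e_prev=-0.5625; u=1/4·0.4375+3/4·1.4375+5/4·(-0.5625)=0.484375; next y=1/5·0.5625+1/4·0.484375≈0.233594
n=2: y≈0.233594, sp=1, e=sp−y≈0.766406; I≈2.203906, D=e−e_prev≈0.328906; u=1/4·0.766406+3/4·2.203906+5/4·0.328906≈2.255664; next y=1/5·0.233594+1/4·2.255664≈0.610635
n=3: y≈0.610635, sp=1, e=sp−y≈0.389365; I≈2.593271, D=e−e_prev≈-0.377041; u=1/4·0.389365+3/4·2.593271+5/4·(-0.377041)≈1.570994; next y=1/5·0.610635+1/4·1.570994≈0.514875
n=4: y≈0.514875, sp=1, e=sp−y≈0.485125; I≈3.078396, D=e−e_prev≈0.095759; u=1/4·0.485125+3/4·3.078396+5/4·0.095759≈2.549777; next y=1/5·0.514875+1/4·2.549777≈0.740419
n=5: y≈0.740419, sp=-1, e=sp−y≈-1.740419; I≈1.337977, D=e−e_prev≈-2.225544; u=1/4·(-1.740419)+3/4·1.337977+5/4·(-2.225544)≈-2.213552; next y=1/5·0.740419+1/4·(-2.213552)≈-0.405304
n=6: y≈-0.405304, sp=-1, e=sp−y≈-0.594696; I≈0.743281, D=e−e_prev≈1.145724; u=1/4·(-0.594696)+3/4·0.743281+5/4·1.145724≈1.840941; next y=1/5·(-0.405304)+1/4·1.840941≈0.379174
n=7: y≈0.379174, sp=-1, e=sp−y≈-1.379174; I≈-0.635894, D=e−e_prev≈-0.784479; u=1/4·(-1.379174)+3/4·(-0.635894)+5/4·(-0.784479)≈-1.802312; next y=1/5·0.379174+1/4·(-1.802312)≈-0.374743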